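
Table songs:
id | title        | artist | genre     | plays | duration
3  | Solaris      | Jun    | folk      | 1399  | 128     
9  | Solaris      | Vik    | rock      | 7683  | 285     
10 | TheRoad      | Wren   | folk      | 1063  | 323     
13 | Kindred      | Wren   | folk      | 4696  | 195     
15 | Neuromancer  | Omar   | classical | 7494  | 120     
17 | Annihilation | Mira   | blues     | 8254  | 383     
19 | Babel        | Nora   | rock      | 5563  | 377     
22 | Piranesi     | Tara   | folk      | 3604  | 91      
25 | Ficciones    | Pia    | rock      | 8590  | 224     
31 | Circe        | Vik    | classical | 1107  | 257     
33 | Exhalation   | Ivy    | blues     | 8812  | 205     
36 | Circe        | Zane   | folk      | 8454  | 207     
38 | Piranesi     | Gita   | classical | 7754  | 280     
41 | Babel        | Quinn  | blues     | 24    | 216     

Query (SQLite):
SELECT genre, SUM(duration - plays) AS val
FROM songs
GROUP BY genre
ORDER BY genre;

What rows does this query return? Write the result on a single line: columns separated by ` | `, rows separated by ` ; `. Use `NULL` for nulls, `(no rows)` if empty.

blues | -16286 ; classical | -15698 ; folk | -18272 ; rock | -20950

For each row compute duration - plays.
Group by genre; take SUM of the expression per group.
  blues: ids {17, 33, 41} → SUM(duration - plays)=-16286
  classical: ids {15, 31, 38} → SUM(duration - plays)=-15698
  folk: ids {3, 10, 13, 22, 36} → SUM(duration - plays)=-18272
  rock: ids {9, 19, 25} → SUM(duration - plays)=-20950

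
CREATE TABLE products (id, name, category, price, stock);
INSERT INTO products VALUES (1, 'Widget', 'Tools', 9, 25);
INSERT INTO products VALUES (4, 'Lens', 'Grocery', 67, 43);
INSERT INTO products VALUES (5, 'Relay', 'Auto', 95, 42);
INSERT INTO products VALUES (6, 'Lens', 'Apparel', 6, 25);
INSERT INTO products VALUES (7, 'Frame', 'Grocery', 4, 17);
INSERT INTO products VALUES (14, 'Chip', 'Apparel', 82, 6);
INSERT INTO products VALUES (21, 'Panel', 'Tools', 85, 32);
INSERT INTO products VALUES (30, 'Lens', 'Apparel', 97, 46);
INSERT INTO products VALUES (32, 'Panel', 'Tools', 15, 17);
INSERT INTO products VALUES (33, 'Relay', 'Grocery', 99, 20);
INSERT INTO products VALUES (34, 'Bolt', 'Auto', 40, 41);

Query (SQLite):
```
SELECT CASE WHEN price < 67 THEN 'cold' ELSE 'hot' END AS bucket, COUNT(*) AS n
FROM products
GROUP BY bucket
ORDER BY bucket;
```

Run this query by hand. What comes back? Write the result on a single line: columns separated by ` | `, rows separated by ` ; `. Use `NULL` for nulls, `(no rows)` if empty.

Bucket rows by price < 67 → 'cold' else 'hot'; count each bucket.

cold | 5 ; hot | 6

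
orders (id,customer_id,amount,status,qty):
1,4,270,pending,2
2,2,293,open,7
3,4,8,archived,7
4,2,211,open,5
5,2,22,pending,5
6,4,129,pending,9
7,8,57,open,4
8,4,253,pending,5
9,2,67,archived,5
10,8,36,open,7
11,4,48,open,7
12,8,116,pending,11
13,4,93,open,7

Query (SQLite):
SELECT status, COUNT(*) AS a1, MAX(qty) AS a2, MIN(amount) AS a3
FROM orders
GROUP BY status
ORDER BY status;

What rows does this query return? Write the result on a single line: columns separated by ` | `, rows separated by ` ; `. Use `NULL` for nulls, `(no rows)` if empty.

archived | 2 | 7 | 8 ; open | 6 | 7 | 36 ; pending | 5 | 11 | 22

Group orders by status.
Per group compute: COUNT(*), MAX(qty), MIN(amount).
  archived: ids {3, 9} → COUNT(*)=2, MAX(qty)=7, MIN(amount)=8
  open: ids {2, 4, 7, 10, 11, 13} → COUNT(*)=6, MAX(qty)=7, MIN(amount)=36
  pending: ids {1, 5, 6, 8, 12} → COUNT(*)=5, MAX(qty)=11, MIN(amount)=22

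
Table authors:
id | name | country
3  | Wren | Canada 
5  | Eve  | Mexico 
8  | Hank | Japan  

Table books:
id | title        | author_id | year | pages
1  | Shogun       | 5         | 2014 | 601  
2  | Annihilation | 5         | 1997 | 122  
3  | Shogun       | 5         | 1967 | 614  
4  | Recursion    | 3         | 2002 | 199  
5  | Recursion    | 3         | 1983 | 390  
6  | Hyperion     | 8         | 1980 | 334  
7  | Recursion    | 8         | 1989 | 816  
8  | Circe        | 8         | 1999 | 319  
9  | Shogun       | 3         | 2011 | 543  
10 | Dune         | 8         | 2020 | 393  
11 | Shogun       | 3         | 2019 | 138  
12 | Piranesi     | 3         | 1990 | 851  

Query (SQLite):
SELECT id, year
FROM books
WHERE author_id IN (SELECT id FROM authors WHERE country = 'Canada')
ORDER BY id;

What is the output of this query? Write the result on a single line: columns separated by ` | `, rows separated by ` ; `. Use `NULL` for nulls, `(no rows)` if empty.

4 | 2002 ; 5 | 1983 ; 9 | 2011 ; 11 | 2019 ; 12 | 1990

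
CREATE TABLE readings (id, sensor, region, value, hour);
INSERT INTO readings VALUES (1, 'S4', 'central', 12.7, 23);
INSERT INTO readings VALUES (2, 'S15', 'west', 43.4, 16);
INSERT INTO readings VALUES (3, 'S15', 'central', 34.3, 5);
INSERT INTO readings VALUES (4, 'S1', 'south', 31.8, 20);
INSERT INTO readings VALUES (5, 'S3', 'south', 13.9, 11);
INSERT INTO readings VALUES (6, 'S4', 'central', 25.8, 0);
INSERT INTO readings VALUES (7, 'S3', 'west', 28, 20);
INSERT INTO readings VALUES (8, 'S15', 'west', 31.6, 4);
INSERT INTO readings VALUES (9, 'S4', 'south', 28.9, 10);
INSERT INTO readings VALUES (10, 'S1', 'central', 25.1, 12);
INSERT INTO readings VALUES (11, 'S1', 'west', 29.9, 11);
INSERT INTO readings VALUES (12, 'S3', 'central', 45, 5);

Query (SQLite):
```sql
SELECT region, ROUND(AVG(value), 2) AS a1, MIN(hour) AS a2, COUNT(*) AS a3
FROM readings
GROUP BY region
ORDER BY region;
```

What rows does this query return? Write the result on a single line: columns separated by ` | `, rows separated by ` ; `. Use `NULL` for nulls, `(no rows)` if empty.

Group readings by region.
Per group compute: ROUND(AVG(value), 2), MIN(hour), COUNT(*).
  central: ids {1, 3, 6, 10, 12} → ROUND(AVG(value), 2)=28.58, MIN(hour)=0, COUNT(*)=5
  south: ids {4, 5, 9} → ROUND(AVG(value), 2)=24.87, MIN(hour)=10, COUNT(*)=3
  west: ids {2, 7, 8, 11} → ROUND(AVG(value), 2)=33.23, MIN(hour)=4, COUNT(*)=4

central | 28.58 | 0 | 5 ; south | 24.87 | 10 | 3 ; west | 33.23 | 4 | 4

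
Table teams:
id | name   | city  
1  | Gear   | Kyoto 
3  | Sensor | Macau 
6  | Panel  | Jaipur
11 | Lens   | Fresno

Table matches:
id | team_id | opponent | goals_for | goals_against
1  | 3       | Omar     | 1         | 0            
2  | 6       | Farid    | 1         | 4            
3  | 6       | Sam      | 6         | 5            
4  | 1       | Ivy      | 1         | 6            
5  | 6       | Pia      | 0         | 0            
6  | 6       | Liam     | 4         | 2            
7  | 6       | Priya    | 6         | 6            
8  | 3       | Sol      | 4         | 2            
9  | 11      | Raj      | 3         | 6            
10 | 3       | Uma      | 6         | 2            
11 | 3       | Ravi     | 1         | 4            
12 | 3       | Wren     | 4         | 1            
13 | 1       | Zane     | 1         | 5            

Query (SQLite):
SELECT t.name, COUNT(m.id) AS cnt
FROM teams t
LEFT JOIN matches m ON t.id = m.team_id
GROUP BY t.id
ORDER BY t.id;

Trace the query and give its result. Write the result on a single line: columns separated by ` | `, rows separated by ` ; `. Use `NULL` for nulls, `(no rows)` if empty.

Gear | 2 ; Sensor | 5 ; Panel | 5 ; Lens | 1

LEFT JOIN keeps every teams row; unmatched ones get NULL for matches columns.
Group by teams.id and compute COUNT(m.id). COUNT(col) of an all-NULL group is 0.
  1: ids {4, 13} → COUNT(m.id)=2
  3: ids {1, 8, 10, 11, 12} → COUNT(m.id)=5
  6: ids {2, 3, 5, 6, 7} → COUNT(m.id)=5
  11: ids {9} → COUNT(m.id)=1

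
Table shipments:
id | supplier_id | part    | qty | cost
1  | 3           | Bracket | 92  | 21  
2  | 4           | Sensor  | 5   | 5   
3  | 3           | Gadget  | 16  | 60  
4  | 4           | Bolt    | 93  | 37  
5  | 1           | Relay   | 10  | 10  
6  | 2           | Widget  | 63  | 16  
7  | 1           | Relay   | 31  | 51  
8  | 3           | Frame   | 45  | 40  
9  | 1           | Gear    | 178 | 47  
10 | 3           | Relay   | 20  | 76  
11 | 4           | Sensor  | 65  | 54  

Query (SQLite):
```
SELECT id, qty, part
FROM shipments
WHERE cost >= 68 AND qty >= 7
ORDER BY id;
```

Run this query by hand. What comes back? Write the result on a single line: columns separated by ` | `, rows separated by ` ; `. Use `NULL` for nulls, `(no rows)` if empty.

cost >= 68: ids {10}
qty >= 7: ids {1, 3, 4, 5, 6, 7, 8, 9, 10, 11}
Combine with AND.

10 | 20 | Relay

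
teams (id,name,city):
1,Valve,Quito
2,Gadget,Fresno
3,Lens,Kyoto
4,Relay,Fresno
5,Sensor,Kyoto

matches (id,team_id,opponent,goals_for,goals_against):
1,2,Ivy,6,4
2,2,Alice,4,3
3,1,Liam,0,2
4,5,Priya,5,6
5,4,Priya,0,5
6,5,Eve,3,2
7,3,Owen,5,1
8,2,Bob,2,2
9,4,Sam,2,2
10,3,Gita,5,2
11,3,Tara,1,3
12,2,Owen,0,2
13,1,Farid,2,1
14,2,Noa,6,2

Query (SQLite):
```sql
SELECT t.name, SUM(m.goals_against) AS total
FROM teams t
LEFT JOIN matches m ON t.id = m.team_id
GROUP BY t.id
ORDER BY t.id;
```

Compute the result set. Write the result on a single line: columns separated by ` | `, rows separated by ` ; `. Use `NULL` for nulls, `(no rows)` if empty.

LEFT JOIN keeps every teams row; unmatched ones get NULL for matches columns.
Group by teams.id and compute SUM(m.goals_against). SUM over an all-NULL group is NULL.
  1: ids {3, 13} → SUM(m.goals_against)=3
  2: ids {1, 2, 8, 12, 14} → SUM(m.goals_against)=13
  3: ids {7, 10, 11} → SUM(m.goals_against)=6
  4: ids {5, 9} → SUM(m.goals_against)=7
  5: ids {4, 6} → SUM(m.goals_against)=8

Valve | 3 ; Gadget | 13 ; Lens | 6 ; Relay | 7 ; Sensor | 8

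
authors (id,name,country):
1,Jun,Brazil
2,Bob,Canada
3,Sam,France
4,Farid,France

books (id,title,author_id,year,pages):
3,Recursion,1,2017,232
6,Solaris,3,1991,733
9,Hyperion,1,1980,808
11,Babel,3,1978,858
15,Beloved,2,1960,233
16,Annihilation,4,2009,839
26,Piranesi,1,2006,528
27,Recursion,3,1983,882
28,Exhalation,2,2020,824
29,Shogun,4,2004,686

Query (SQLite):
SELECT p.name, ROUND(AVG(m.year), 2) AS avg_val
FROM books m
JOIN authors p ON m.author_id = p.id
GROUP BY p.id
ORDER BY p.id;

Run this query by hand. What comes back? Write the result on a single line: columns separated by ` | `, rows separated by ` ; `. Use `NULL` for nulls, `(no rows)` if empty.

Jun | 2001 ; Bob | 1990 ; Sam | 1984 ; Farid | 2006.5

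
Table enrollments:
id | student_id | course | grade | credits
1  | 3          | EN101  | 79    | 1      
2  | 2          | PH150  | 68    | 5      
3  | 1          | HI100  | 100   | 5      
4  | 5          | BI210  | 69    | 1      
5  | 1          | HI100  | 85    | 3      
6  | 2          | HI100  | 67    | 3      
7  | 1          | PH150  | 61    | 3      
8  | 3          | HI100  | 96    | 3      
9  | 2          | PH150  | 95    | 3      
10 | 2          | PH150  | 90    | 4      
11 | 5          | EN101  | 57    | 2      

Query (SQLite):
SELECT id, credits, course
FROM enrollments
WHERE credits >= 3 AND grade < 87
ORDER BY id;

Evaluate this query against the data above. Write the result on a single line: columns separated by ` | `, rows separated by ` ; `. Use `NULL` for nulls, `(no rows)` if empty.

2 | 5 | PH150 ; 5 | 3 | HI100 ; 6 | 3 | HI100 ; 7 | 3 | PH150

credits >= 3: ids {2, 3, 5, 6, 7, 8, 9, 10}
grade < 87: ids {1, 2, 4, 5, 6, 7, 11}
Combine with AND.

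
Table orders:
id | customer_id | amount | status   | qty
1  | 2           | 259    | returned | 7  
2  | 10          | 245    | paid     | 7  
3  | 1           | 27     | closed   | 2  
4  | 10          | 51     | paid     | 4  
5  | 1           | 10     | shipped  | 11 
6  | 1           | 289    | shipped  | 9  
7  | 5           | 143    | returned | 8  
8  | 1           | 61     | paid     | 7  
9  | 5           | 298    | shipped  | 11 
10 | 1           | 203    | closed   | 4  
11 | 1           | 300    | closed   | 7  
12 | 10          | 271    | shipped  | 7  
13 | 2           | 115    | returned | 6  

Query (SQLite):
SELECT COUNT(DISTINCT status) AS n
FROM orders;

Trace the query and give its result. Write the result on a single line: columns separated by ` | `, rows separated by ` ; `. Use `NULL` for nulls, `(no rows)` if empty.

4

Count distinct non-NULL status values.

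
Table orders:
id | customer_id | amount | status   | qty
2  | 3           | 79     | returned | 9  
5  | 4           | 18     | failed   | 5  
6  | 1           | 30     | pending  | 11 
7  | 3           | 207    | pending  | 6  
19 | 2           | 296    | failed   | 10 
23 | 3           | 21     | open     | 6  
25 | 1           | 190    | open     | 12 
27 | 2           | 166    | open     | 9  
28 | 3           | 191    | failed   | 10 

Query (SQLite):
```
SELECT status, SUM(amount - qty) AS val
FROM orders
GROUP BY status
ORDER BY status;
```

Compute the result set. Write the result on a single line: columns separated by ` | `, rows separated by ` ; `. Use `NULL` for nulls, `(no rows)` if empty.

failed | 480 ; open | 350 ; pending | 220 ; returned | 70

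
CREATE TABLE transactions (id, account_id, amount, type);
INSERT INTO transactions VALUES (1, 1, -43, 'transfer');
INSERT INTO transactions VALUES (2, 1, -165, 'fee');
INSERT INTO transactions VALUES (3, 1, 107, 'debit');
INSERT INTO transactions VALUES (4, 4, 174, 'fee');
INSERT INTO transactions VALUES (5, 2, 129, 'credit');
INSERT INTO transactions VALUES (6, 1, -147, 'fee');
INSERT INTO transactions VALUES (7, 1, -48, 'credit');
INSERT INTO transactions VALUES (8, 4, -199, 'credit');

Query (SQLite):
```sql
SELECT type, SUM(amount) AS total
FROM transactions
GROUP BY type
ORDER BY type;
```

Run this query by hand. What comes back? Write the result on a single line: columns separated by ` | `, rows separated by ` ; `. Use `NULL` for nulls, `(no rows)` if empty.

credit | -118 ; debit | 107 ; fee | -138 ; transfer | -43

Partition transactions by type; compute SUM(amount) within each group.
  credit: ids {5, 7, 8} → SUM(amount)=-118
  debit: ids {3} → SUM(amount)=107
  fee: ids {2, 4, 6} → SUM(amount)=-138
  transfer: ids {1} → SUM(amount)=-43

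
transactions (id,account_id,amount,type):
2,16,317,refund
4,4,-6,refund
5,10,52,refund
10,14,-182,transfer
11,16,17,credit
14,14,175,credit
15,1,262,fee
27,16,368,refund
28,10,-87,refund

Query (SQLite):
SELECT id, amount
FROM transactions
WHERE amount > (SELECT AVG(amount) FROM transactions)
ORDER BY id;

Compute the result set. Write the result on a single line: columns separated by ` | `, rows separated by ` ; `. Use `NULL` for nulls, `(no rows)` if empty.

Scalar subquery: AVG(amount) over all transactions rows = 101.777778 (≈; comparison uses full precision).
Keep rows where amount > that value.

2 | 317 ; 14 | 175 ; 15 | 262 ; 27 | 368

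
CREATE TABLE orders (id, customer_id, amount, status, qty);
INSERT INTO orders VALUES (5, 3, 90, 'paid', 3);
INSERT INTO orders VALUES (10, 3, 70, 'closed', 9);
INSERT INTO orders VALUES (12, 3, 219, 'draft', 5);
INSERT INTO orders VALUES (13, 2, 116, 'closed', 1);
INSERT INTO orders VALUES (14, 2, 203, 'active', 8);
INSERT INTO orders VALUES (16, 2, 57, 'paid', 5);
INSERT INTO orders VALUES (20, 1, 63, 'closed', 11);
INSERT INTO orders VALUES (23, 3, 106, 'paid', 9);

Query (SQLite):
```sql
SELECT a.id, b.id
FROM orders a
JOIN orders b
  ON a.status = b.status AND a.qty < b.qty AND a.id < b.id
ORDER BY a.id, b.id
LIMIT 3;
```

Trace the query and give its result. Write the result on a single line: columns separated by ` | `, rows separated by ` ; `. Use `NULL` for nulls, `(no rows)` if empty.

Pairs (a,b) with same status, a.qty < b.qty, a.id < b.id.
status groups: active:{14} closed:{10,13,20} draft:{12} paid:{5,16,23}
Ordered by (a.id, b.id); first 3.

5 | 16 ; 5 | 23 ; 10 | 20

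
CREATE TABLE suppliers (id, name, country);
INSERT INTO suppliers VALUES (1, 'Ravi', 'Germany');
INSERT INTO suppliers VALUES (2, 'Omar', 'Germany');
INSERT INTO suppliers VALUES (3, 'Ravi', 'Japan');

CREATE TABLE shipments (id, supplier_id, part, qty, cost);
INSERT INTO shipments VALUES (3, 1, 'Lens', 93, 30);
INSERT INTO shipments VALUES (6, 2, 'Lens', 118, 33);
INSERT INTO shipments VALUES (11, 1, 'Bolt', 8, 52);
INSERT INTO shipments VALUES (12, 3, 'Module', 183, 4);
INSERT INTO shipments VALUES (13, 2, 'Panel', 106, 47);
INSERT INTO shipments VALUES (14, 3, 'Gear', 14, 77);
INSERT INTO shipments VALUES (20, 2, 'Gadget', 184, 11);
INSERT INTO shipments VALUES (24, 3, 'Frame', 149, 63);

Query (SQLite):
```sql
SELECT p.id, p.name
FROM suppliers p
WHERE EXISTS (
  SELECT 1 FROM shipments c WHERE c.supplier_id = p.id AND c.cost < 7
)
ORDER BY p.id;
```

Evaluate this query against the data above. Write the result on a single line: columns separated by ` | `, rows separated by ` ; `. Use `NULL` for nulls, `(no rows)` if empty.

3 | Ravi

For each suppliers row, check whether any shipments with matching supplier_id has cost < 7.
Keep rows where that is true.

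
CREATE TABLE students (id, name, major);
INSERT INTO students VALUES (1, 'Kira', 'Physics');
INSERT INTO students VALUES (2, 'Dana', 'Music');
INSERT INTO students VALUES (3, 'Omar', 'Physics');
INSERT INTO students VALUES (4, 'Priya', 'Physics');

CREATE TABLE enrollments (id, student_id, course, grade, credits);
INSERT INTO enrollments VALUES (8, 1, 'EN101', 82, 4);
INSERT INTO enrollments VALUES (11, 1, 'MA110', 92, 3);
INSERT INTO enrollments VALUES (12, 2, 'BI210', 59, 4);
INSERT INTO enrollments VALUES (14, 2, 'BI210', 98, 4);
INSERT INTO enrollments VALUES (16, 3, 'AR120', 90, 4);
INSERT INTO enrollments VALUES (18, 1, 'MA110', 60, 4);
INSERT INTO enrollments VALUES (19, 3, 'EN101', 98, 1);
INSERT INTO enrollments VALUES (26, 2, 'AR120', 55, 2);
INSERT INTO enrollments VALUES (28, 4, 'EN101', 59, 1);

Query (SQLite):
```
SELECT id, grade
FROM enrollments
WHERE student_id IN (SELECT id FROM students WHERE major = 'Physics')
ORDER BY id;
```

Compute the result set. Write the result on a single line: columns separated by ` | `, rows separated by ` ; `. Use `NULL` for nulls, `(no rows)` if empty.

Inner query: students.id where major = 'Physics'.
Outer: keep enrollments rows whose student_id is in that set.
Inner query → {1, 3, 4}

8 | 82 ; 11 | 92 ; 16 | 90 ; 18 | 60 ; 19 | 98 ; 28 | 59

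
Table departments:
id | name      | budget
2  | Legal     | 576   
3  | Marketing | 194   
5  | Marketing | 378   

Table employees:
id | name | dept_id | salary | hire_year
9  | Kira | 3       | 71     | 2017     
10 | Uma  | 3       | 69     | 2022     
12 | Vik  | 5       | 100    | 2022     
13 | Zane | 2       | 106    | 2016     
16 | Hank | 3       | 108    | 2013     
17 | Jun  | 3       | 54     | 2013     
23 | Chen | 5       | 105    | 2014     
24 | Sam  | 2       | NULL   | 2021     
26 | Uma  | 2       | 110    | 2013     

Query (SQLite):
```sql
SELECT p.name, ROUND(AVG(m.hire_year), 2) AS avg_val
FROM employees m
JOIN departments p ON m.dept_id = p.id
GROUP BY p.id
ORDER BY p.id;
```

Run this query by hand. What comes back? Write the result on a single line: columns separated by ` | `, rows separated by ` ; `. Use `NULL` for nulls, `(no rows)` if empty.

Legal | 2016.67 ; Marketing | 2016.25 ; Marketing | 2018

Join each employees row to its departments via dept_id.
Group joined rows by departments.id; compute ROUND(AVG(m.hire_year), 2) per group.
  2: ids {13, 24, 26} → ROUND(AVG(m.hire_year), 2)=2016.67
  3: ids {9, 10, 16, 17} → ROUND(AVG(m.hire_year), 2)=2016.25
  5: ids {12, 23} → ROUND(AVG(m.hire_year), 2)=2018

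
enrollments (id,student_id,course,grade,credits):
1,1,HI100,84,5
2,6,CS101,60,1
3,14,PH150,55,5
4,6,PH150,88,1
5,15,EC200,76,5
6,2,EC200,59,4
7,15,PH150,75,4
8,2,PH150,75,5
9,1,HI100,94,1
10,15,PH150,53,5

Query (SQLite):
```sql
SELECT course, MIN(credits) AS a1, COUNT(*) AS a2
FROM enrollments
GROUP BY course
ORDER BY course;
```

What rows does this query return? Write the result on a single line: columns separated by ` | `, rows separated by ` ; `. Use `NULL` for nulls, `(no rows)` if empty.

CS101 | 1 | 1 ; EC200 | 4 | 2 ; HI100 | 1 | 2 ; PH150 | 1 | 5

Group enrollments by course.
Per group compute: MIN(credits), COUNT(*).
  CS101: ids {2} → MIN(credits)=1, COUNT(*)=1
  EC200: ids {5, 6} → MIN(credits)=4, COUNT(*)=2
  HI100: ids {1, 9} → MIN(credits)=1, COUNT(*)=2
  PH150: ids {3, 4, 7, 8, 10} → MIN(credits)=1, COUNT(*)=5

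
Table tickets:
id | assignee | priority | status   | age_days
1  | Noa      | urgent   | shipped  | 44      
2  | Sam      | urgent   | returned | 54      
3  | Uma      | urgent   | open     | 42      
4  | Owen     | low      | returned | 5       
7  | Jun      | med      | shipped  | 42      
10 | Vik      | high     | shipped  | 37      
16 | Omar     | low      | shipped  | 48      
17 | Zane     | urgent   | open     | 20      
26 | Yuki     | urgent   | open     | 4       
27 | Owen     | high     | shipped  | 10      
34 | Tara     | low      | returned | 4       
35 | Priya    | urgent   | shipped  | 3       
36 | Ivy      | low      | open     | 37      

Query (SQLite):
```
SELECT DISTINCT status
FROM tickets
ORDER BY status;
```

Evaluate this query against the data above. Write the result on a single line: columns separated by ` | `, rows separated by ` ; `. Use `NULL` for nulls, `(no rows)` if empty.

Collect distinct status values from tickets.

open ; returned ; shipped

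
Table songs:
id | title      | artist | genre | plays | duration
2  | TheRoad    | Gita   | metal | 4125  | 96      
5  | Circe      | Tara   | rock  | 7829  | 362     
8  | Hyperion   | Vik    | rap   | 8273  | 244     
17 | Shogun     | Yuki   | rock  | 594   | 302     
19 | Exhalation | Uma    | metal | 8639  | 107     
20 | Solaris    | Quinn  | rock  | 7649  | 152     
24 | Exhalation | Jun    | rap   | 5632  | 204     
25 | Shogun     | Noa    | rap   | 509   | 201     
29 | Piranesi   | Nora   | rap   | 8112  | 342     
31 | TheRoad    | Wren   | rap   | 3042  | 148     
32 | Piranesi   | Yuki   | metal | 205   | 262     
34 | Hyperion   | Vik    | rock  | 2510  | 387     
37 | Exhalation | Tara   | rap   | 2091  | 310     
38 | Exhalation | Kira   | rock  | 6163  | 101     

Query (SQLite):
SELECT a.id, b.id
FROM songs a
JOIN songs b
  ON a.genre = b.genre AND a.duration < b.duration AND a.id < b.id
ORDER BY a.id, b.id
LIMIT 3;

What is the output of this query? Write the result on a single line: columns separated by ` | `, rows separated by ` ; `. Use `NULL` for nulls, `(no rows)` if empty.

Pairs (a,b) with same genre, a.duration < b.duration, a.id < b.id.
genre groups: metal:{2,19,32} rap:{8,24,25,29,31,37} rock:{5,17,20,34,38}
Ordered by (a.id, b.id); first 3.

2 | 19 ; 2 | 32 ; 5 | 34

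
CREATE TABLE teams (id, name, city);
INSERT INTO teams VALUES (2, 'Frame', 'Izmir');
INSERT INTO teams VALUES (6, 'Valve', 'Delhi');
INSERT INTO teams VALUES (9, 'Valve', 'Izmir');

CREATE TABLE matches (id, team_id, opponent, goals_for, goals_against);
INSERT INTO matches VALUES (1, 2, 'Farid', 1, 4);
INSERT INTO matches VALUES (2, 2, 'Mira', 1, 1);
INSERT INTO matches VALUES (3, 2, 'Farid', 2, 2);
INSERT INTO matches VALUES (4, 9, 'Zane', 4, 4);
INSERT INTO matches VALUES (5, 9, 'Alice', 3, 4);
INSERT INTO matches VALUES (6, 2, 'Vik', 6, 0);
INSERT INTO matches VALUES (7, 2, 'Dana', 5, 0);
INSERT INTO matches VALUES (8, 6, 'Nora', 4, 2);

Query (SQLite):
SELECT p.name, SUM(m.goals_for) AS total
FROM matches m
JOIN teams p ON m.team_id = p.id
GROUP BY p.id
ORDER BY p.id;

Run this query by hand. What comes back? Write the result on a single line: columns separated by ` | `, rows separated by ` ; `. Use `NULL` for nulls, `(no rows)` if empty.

Join each matches row to its teams via team_id.
Group joined rows by teams.id; compute SUM(m.goals_for) per group.
  2: ids {1, 2, 3, 6, 7} → SUM(m.goals_for)=15
  6: ids {8} → SUM(m.goals_for)=4
  9: ids {4, 5} → SUM(m.goals_for)=7

Frame | 15 ; Valve | 4 ; Valve | 7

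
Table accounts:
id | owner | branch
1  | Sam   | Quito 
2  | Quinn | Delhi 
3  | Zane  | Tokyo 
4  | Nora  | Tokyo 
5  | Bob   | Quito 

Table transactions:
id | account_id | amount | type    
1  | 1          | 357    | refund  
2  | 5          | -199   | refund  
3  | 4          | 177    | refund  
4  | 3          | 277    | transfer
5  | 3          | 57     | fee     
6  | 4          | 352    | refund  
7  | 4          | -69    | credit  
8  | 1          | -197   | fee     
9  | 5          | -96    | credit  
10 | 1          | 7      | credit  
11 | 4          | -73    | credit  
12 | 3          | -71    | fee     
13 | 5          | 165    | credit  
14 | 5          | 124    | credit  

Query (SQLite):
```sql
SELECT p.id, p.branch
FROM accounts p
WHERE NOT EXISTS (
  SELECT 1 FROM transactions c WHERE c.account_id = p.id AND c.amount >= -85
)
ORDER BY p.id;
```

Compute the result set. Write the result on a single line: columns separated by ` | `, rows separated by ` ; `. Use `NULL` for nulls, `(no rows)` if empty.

For each accounts row, check whether any transactions with matching account_id has amount >= -85.
Keep rows where that is false.

2 | Delhi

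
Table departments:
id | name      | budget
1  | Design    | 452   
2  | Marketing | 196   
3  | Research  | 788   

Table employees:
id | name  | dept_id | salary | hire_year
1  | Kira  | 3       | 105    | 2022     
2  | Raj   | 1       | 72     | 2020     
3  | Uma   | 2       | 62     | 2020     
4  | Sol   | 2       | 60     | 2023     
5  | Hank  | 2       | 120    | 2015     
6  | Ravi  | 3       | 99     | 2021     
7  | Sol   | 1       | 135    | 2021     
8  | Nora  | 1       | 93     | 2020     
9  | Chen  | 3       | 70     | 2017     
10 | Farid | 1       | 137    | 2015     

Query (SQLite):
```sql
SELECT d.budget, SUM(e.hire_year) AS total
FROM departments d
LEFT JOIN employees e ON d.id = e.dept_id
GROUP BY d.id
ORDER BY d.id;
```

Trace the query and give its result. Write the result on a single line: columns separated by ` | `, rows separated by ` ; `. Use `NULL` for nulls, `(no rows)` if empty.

452 | 8076 ; 196 | 6058 ; 788 | 6060

LEFT JOIN keeps every departments row; unmatched ones get NULL for employees columns.
Group by departments.id and compute SUM(e.hire_year). SUM over an all-NULL group is NULL.
  1: ids {2, 7, 8, 10} → SUM(e.hire_year)=8076
  2: ids {3, 4, 5} → SUM(e.hire_year)=6058
  3: ids {1, 6, 9} → SUM(e.hire_year)=6060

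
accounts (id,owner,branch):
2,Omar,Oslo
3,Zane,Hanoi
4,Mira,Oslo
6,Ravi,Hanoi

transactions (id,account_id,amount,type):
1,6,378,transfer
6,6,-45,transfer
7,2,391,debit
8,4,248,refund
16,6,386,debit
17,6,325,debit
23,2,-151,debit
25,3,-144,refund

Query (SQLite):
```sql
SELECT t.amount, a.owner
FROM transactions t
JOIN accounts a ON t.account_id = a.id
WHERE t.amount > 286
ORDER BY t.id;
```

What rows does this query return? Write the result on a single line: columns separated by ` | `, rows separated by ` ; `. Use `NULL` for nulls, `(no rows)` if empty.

Each transactions row matches the accounts row where account_id = accounts.id.
Then keep rows with t.amount > 286.

378 | Ravi ; 391 | Omar ; 386 | Ravi ; 325 | Ravi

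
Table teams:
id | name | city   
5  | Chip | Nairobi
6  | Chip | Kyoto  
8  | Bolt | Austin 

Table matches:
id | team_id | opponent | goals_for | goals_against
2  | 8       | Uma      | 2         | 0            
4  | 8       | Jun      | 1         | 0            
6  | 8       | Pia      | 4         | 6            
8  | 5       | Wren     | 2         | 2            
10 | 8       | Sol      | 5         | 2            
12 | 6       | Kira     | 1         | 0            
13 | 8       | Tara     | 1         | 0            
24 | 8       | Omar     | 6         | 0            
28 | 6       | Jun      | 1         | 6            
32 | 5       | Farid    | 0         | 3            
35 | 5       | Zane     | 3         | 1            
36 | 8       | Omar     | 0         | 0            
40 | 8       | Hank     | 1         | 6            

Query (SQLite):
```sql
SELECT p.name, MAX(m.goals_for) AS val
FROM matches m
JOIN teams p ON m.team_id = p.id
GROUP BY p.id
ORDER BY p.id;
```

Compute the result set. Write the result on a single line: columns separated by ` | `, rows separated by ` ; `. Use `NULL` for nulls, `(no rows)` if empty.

Join each matches row to its teams via team_id.
Group joined rows by teams.id; compute MAX(m.goals_for) per group.
  5: ids {8, 32, 35} → MAX(m.goals_for)=3
  6: ids {12, 28} → MAX(m.goals_for)=1
  8: ids {2, 4, 6, 10, 13, 24, 36, 40} → MAX(m.goals_for)=6

Chip | 3 ; Chip | 1 ; Bolt | 6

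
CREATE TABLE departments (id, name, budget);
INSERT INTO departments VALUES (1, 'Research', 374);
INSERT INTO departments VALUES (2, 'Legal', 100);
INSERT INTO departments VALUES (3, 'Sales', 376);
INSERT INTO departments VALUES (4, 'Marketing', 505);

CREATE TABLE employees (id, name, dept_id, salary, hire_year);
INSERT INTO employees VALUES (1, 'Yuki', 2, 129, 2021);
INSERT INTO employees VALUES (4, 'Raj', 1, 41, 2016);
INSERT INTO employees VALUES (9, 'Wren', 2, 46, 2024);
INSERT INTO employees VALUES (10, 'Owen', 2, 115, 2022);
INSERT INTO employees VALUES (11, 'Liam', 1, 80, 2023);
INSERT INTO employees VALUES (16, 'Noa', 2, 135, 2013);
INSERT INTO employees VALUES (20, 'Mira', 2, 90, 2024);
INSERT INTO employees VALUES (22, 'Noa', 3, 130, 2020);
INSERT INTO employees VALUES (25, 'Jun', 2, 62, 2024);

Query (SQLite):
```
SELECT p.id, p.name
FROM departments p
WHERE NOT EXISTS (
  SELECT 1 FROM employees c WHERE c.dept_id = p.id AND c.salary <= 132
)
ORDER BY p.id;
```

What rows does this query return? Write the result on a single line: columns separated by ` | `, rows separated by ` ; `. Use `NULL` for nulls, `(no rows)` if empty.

4 | Marketing

For each departments row, check whether any employees with matching dept_id has salary <= 132.
Keep rows where that is false.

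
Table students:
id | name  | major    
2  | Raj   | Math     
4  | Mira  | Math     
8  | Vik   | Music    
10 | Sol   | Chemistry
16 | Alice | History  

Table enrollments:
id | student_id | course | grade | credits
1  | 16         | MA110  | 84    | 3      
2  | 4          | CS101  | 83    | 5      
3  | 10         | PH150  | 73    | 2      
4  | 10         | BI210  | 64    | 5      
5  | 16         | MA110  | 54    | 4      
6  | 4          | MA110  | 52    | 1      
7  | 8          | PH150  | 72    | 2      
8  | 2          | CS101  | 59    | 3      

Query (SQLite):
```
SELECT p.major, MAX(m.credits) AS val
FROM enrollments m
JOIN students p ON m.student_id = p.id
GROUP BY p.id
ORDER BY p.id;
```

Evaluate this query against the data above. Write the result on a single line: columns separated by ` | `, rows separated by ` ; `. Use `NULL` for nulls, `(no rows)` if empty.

Join each enrollments row to its students via student_id.
Group joined rows by students.id; compute MAX(m.credits) per group.
  2: ids {8} → MAX(m.credits)=3
  4: ids {2, 6} → MAX(m.credits)=5
  8: ids {7} → MAX(m.credits)=2
  10: ids {3, 4} → MAX(m.credits)=5
  16: ids {1, 5} → MAX(m.credits)=4

Math | 3 ; Math | 5 ; Music | 2 ; Chemistry | 5 ; History | 4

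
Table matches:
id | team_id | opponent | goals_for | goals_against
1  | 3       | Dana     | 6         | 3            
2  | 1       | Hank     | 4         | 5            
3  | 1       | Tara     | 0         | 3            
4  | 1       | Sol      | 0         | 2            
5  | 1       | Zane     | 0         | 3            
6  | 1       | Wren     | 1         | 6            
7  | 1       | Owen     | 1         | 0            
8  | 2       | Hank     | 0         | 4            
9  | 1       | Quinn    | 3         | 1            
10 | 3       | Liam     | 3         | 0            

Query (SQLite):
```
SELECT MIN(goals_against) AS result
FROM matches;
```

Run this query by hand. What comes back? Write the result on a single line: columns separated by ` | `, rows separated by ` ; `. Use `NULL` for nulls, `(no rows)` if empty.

All goals_against values: [3, 5, 3, 2, 3, 6, 0, 4, 1, 0].
MIN of non-NULL values = 0.

0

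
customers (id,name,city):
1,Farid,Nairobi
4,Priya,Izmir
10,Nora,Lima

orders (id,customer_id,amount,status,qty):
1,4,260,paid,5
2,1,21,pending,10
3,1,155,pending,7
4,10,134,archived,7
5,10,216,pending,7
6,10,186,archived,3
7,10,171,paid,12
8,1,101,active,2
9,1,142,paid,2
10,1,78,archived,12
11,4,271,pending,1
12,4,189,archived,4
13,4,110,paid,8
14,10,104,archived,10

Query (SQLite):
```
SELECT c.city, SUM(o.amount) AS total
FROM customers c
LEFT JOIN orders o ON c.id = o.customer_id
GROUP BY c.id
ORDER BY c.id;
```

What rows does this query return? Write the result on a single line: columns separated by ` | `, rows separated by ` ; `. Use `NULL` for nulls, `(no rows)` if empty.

Nairobi | 497 ; Izmir | 830 ; Lima | 811

LEFT JOIN keeps every customers row; unmatched ones get NULL for orders columns.
Group by customers.id and compute SUM(o.amount). SUM over an all-NULL group is NULL.
  1: ids {2, 3, 8, 9, 10} → SUM(o.amount)=497
  4: ids {1, 11, 12, 13} → SUM(o.amount)=830
  10: ids {4, 5, 6, 7, 14} → SUM(o.amount)=811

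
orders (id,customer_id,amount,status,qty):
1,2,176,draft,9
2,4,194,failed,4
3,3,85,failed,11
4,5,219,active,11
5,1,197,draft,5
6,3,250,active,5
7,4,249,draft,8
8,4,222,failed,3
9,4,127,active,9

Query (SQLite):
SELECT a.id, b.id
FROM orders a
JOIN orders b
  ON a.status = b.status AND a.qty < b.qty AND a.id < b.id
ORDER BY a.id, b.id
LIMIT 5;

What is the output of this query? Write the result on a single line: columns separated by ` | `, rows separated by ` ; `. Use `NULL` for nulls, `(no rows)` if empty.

2 | 3 ; 5 | 7 ; 6 | 9

Pairs (a,b) with same status, a.qty < b.qty, a.id < b.id.
status groups: active:{4,6,9} draft:{1,5,7} failed:{2,3,8}
Ordered by (a.id, b.id); first 5.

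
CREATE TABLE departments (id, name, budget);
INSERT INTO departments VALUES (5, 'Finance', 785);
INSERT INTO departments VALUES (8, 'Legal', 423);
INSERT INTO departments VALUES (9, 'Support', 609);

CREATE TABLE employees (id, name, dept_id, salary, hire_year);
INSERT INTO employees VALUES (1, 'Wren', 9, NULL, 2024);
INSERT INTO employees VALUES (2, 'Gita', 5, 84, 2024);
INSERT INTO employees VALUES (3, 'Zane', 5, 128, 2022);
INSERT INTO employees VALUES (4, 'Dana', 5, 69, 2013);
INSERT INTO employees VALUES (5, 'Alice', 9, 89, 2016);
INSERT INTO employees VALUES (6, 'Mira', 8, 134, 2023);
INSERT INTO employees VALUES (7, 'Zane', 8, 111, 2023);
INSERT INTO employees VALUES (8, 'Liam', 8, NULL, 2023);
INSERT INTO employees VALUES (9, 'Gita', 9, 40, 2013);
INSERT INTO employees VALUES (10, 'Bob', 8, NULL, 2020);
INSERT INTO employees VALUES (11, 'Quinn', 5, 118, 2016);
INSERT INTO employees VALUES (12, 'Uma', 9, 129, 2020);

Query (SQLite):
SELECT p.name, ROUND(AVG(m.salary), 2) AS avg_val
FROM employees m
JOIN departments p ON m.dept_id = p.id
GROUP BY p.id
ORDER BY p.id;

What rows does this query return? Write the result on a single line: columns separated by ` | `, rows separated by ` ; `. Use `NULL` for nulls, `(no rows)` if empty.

Join each employees row to its departments via dept_id.
Group joined rows by departments.id; compute ROUND(AVG(m.salary), 2) per group.
  5: ids {2, 3, 4, 11} → ROUND(AVG(m.salary), 2)=99.75
  8: ids {6, 7, 8, 10} → ROUND(AVG(m.salary), 2)=122.5
  9: ids {1, 5, 9, 12} → ROUND(AVG(m.salary), 2)=86

Finance | 99.75 ; Legal | 122.5 ; Support | 86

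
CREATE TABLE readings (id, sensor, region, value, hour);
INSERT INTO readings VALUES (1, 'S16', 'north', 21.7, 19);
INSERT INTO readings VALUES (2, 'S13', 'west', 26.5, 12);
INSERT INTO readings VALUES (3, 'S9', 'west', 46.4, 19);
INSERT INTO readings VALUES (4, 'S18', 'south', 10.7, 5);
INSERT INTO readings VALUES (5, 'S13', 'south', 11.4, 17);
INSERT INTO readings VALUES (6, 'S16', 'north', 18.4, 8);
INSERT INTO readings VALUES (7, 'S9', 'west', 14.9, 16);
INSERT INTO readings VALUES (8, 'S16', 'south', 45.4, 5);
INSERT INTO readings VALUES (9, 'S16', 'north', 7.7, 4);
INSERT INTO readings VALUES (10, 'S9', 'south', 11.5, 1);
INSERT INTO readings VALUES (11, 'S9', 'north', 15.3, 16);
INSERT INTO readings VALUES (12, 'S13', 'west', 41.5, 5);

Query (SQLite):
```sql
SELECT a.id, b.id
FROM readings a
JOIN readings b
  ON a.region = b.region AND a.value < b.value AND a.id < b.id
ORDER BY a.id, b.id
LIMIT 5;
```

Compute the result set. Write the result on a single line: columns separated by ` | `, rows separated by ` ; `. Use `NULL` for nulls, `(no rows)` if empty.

2 | 3 ; 2 | 12 ; 4 | 5 ; 4 | 8 ; 4 | 10

Pairs (a,b) with same region, a.value < b.value, a.id < b.id.
region groups: north:{1,6,9,11} south:{4,5,8,10} west:{2,3,7,12}
Ordered by (a.id, b.id); first 5.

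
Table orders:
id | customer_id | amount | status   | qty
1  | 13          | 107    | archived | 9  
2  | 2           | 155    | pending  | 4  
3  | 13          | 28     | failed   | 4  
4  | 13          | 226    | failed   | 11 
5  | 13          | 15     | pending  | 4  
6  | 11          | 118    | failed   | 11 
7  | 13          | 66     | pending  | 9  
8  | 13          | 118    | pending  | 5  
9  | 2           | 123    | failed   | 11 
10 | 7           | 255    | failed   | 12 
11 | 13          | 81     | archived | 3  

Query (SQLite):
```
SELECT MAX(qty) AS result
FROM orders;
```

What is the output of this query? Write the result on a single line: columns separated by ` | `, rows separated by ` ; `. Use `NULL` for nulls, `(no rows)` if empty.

All qty values: [9, 4, 4, 11, 4, 11, 9, 5, 11, 12, 3].
MAX of non-NULL values = 12.

12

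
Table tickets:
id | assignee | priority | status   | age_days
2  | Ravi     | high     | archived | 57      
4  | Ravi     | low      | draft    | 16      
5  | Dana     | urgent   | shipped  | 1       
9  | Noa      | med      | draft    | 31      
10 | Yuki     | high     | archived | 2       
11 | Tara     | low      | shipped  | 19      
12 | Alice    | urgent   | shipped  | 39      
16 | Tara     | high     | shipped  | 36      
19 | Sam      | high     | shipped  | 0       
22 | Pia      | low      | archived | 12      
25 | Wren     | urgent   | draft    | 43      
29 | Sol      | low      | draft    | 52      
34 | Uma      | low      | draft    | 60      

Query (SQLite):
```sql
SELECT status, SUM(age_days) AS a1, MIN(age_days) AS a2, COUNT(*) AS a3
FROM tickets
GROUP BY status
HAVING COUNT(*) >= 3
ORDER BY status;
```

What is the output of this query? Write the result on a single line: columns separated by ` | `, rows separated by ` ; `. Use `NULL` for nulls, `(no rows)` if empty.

Group tickets by status.
Per group compute: SUM(age_days), MIN(age_days), COUNT(*).
HAVING: drop groups with fewer than 3 rows.
  archived: ids {2, 10, 22} → SUM(age_days)=71, MIN(age_days)=2, COUNT(*)=3
  draft: ids {4, 9, 25, 29, 34} → SUM(age_days)=202, MIN(age_days)=16, COUNT(*)=5
  shipped: ids {5, 11, 12, 16, 19} → SUM(age_days)=95, MIN(age_days)=0, COUNT(*)=5

archived | 71 | 2 | 3 ; draft | 202 | 16 | 5 ; shipped | 95 | 0 | 5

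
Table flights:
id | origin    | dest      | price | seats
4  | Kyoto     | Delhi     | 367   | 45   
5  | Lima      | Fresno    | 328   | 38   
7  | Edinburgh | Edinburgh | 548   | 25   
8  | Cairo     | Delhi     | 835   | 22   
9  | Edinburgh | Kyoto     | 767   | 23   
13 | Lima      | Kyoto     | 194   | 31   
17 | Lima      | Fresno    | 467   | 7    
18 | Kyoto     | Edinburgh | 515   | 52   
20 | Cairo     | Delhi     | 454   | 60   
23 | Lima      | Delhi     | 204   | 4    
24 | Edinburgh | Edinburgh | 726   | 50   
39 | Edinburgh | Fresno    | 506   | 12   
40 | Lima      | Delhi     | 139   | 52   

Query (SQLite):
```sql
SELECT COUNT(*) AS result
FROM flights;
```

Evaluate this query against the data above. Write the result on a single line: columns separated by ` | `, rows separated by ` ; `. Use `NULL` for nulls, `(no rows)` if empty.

All seats values: [45, 38, 25, 22, 23, 31, 7, 52, 60, 4, 50, 12, 52].
COUNT(*) counts rows → 13.

13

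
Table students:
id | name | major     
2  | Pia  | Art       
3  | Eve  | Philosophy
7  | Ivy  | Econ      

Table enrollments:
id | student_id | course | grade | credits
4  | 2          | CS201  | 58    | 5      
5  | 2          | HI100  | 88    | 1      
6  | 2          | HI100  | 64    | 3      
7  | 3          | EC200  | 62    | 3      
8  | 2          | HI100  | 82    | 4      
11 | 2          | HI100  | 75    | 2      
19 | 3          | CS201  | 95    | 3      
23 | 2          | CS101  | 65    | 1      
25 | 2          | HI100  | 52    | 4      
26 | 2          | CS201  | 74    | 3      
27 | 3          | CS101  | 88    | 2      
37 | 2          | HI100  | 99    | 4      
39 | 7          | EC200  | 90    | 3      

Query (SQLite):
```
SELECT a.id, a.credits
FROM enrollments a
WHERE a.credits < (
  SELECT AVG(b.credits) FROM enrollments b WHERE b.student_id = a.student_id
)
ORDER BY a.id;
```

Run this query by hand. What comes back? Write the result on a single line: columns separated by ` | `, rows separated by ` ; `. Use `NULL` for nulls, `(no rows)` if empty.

For each enrollments row a, compute AVG(credits) over rows sharing a.student_id.
Keep row a if a.credits < that per-group AVG.
  student_id=2: AVG(credits) = 3.0
  student_id=3: AVG(credits) = 2.666667
  student_id=7: AVG(credits) = 3.0

5 | 1 ; 11 | 2 ; 23 | 1 ; 27 | 2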